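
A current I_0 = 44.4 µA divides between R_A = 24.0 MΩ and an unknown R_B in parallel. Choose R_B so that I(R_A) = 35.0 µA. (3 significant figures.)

R_B ≈ 89.4 MΩ

The fraction through R_A equals R_B/(R_A+R_B).
35.0/44.4 = R_B/(R_A + R_B) → R_B = R_A · (0.7883)/(1 − 0.7883) = 24.0 × 3.723 = 89.36 MΩ.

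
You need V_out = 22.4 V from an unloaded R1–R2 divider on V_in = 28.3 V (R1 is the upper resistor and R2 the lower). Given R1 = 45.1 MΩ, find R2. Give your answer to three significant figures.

The divider ratio is R2/(R1+R2) = 22.4/28.3 = 0.7915.
Rearranging, R2 = R1·k/(1−k) = 45.1 × 3.797 = 171.2 MΩ.

R2 ≈ 171 MΩ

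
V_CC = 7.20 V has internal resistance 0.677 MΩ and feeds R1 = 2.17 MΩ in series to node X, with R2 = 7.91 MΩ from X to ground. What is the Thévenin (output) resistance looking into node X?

R1' = 0.677 + 2.17 = 2.847 MΩ (source resistance + R1).
Zeroing V_CC shorts the top of R1' to ground, so R_th = R1' ‖ R2 = 2.093 MΩ.

R_th ≈ 2.09 MΩ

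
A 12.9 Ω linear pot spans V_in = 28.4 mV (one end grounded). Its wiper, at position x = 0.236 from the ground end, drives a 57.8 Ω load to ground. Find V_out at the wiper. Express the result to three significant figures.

V_out ≈ 6.44 mV

The pot divides into 9.856 Ω above the wiper and 3.044 Ω below.
(x·R_p) ‖ R_L = 2.892 Ω.
Loaded-divider output: V_out = 28.4 × 0.2269 = 6.443 mV.
(Unloaded: V_out = x·V_in = 6.70 mV.)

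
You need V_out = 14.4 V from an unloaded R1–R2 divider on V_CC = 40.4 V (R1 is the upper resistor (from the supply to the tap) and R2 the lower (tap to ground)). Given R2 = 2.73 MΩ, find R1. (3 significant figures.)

The divider ratio is R2/(R1+R2) = 14.4/40.4 = 0.3564.
Rearranging, R1 = R2·(1−k)/k = 2.73 × 1.806 = 4.929 MΩ.

R1 ≈ 4.93 MΩ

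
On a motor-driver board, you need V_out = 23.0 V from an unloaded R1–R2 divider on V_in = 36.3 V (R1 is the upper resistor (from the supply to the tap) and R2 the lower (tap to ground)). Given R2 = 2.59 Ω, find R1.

R1 ≈ 1.50 Ω

Required fraction k = V_out/V_in = 0.6336.
Rearranging, R1 = R2·(1−k)/k = 2.59 × 0.5783 = 1.498 Ω.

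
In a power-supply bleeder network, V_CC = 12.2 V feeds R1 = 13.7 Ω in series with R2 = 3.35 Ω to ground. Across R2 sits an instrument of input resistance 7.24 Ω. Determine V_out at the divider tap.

V_out ≈ 1.75 V

The load sits in parallel with R2, giving an effective lower resistance R2' = R2·R_L/(R2+R_L) = 2.290 Ω.
Voltage divider with the loaded lower leg: V_out = 12.2 × 2.290/(13.7 + 2.290) = 12.2 × 0.1432 = 1.747 V.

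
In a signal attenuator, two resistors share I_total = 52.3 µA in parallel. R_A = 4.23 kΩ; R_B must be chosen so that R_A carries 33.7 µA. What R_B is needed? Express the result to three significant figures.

R_B ≈ 7.66 kΩ

The fraction through R_A equals R_B/(R_A+R_B).
33.7/52.3 = R_B/(R_A + R_B) → R_B = R_A · (0.6444)/(1 − 0.6444) = 4.23 × 1.812 = 7.664 kΩ.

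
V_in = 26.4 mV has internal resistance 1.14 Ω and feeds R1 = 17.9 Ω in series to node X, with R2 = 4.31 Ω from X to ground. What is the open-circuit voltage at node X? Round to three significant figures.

V_th ≈ 4.87 mV

R1' = 1.14 + 17.9 = 19.04 Ω (source resistance + R1).
Open-circuit (no load on X): V_th = V_in · R2/(R1' + R2) = 26.4 × 4.31/(19.04 + 4.31) = 4.873 mV.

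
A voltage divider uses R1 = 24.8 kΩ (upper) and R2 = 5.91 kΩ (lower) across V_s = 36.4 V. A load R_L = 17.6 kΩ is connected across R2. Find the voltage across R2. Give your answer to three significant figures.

R2 ‖ R_L = (5.91 × 17.6)/(5.91 + 17.6) = 4.424 kΩ.
Now apply the divider: V_out = 36.4 × 0.1514 = 5.511 V.

V_out ≈ 5.51 V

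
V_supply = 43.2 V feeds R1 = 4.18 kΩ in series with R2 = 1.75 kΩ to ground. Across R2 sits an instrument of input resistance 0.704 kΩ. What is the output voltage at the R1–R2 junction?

R2 ‖ R_L = (1.75 × 0.704)/(1.75 + 0.704) = 0.5020 kΩ.
Voltage divider with the loaded lower leg: V_out = 43.2 × 0.5020/(4.18 + 0.5020) = 43.2 × 0.1072 = 4.632 V.
(Unloaded it would be 12.7 V; the load pulls it down.)

V_out ≈ 4.63 V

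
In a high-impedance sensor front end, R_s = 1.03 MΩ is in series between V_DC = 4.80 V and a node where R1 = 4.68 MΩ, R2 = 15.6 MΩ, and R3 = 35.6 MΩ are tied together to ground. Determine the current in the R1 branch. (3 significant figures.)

Equivalent of the parallel group: R_p = 3.269 MΩ.
V_A by voltage divider: V_A = 4.80 × 3.269/(1.03 + 3.269) = 3.650 V.
I(R1) = V_A / R1 = 3.650/4.68 = 0.7799 µA.
(Equivalently: I_total = 1.116 µA, then current-divider fraction G_k/ΣG = 0.6986.)

I ≈ 0.780 µA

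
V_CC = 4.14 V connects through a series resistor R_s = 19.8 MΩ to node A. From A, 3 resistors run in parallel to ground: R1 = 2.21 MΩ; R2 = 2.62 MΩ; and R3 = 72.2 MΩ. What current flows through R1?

Parallel bank: R_p = 1/(1/2.21 + 1/2.62 + 1/72.2) = 1.179 MΩ.
V_A = 4.14 × 1.179/20.98 = 0.2327 V.
Branch current I = V_A/R1 = 0.2327/2.21 = 0.1053 µA.
(Equivalently: I_total = 0.1973 µA, then current-divider fraction G_k/ΣG = 0.5336.)

I ≈ 0.105 µA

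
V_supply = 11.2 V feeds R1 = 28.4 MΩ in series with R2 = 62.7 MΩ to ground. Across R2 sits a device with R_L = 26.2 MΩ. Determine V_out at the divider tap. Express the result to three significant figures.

R2 ‖ R_L = (62.7 × 26.2)/(62.7 + 26.2) = 18.48 MΩ.
Voltage divider with the loaded lower leg: V_out = 11.2 × 18.48/(28.4 + 18.48) = 11.2 × 0.3942 = 4.415 V.
(Unloaded it would be 7.71 V; the load pulls it down.)

V_out ≈ 4.41 V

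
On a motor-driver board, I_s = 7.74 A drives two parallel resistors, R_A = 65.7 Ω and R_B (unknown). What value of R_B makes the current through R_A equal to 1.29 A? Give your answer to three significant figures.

In a two-way split, I_A/I_s = R_B/(R_A + R_B).
With f = 0.1667, R_B = R_A · f/(1−f) = 65.7 × 0.2000 = 13.14 Ω.

R_B ≈ 13.1 Ω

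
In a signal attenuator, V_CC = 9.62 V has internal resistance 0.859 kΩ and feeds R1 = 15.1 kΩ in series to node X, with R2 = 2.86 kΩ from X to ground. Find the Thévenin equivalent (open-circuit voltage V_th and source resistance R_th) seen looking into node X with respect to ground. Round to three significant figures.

R1' = 0.859 + 15.1 = 15.96 kΩ (source resistance + R1).
With X open, the divider is unloaded: V_th = 9.62 × 2.86/18.82 = 1.462 V.
Looking into X with the source shorted: R_th = R1'·R2/(R1'+R2) = 15.96 × 2.86/18.82 = 2.425 kΩ.

V_th ≈ 1.46 V, R_th ≈ 2.43 kΩ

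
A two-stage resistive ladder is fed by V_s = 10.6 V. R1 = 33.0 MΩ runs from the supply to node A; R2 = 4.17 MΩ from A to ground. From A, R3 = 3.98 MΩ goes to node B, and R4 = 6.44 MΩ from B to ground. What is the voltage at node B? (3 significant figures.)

The second stage (R3 + R4 = 10.42 MΩ) loads node A in parallel with R2.
Effective lower resistance at A: R2 ‖ 10.42 = 2.978 MΩ.
So V_A = 10.6 × 0.08278 = 0.8774 V.
V_B = V_A × 0.6180 = 0.5423 V.

V_B ≈ 0.542 V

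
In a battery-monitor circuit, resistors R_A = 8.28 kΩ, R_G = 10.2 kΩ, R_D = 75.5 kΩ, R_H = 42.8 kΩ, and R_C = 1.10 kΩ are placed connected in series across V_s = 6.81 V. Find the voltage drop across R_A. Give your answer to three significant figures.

V ≈ 0.409 V

Series total: ΣR = 8.28 + 10.2 + 75.5 + 42.8 + 1.10 = 137.9 kΩ.
V = V_s · R/ΣR = 6.81 × 0.06005 = 0.4090 V.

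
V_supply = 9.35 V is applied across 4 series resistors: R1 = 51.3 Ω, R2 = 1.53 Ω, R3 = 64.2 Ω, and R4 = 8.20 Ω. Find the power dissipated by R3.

ΣR = 125.2 Ω → I = 9.35/125.2 = 0.07466 A.
V(R3) = I·R = 4.793 V; P = V·I = 4.793 × 0.07466 = 0.3579 W.

P ≈ 0.358 W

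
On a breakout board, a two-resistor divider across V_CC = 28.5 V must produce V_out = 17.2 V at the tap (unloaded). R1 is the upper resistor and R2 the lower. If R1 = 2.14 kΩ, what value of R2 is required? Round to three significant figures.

Required fraction k = V_out/V_CC = 0.6035.
So R2 = R1 · V_out/(V_CC − V_out) = 2.14 × 17.2/(28.5 − 17.2) = 2.14 × 1.522 = 3.257 kΩ.

R2 ≈ 3.26 kΩ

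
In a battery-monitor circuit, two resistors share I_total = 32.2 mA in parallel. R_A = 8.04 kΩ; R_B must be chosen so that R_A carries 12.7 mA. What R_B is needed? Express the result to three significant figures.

R_B ≈ 5.24 kΩ

In a two-way split, I_A/I_total = R_B/(R_A + R_B).
12.7/32.2 = R_B/(R_A + R_B) → R_B = R_A · (0.3944)/(1 − 0.3944) = 8.04 × 0.6513 = 5.236 kΩ.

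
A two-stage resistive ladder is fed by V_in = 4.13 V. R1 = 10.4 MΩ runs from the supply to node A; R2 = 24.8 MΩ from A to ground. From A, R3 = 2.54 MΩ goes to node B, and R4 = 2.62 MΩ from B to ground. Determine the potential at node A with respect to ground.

V_A ≈ 1.20 V

Looking into the second stage from A: R3 + R4 = 5.160 MΩ appears in parallel with R2.
R2 ‖ (R3+R4) = 4.271 MΩ.
V_A = 4.13 × 4.271/(10.4 + 4.271) = 1.202 V.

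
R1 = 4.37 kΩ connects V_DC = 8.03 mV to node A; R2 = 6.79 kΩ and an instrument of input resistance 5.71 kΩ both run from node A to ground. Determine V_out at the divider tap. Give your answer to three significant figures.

V_out ≈ 3.33 mV

The load sits in parallel with R2, giving an effective lower resistance R2' = R2·R_L/(R2+R_L) = 3.102 kΩ.
Now apply the divider: V_out = 8.03 × 0.4151 = 3.333 mV.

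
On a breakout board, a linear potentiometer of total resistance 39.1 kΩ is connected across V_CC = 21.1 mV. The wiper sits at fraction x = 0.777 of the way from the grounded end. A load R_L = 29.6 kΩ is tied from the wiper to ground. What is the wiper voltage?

V_out ≈ 13.3 mV

Lower segment x·R_p = 30.38 kΩ; upper segment (1−x)·R_p = 8.719 kΩ.
Lower segment in parallel with the load: 30.38 ‖ 29.6 = 14.99 kΩ.
Then V_out = V_CC · 14.99/(8.719 + 14.99) = 13.34 mV.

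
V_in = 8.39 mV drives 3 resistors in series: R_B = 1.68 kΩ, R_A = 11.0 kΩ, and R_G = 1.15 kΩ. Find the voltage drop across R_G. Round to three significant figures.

ΣR = 1.68 + 11.0 + 1.15 = 13.83 kΩ.
V = V_in · R/ΣR = 8.39 × 0.08315 = 0.6977 mV.

V ≈ 0.698 mV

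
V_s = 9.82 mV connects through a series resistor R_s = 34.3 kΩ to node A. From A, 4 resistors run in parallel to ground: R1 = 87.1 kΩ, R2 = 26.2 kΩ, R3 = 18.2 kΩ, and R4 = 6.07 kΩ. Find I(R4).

I ≈ 0.158 µA

Equivalent of the parallel group: R_p = 3.713 kΩ.
V_A by voltage divider: V_A = 9.82 × 3.713/(34.3 + 3.713) = 0.9591 mV.
I(R4) = V_A / R4 = 0.9591/6.07 = 0.1580 µA.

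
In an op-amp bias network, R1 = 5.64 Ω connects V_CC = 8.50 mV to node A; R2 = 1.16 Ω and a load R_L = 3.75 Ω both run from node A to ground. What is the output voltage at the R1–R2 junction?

V_out ≈ 1.15 mV

R2 ‖ R_L = (1.16 × 3.75)/(1.16 + 3.75) = 0.8859 Ω.
Then V_out = V_CC · R2'/(R1 + R2') = 8.50 × 0.8859/6.526 = 1.154 mV.
(Unloaded it would be 1.45 mV; the load pulls it down.)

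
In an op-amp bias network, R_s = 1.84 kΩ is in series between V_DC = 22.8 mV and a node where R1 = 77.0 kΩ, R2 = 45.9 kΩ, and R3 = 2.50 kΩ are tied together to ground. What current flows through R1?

I ≈ 0.165 µA

Equivalent of the parallel group: R_p = 2.300 kΩ.
V_A = 22.8 × 2.300/4.140 = 12.67 mV.
Branch current I = V_A/R1 = 12.67/77.0 = 0.1645 µA.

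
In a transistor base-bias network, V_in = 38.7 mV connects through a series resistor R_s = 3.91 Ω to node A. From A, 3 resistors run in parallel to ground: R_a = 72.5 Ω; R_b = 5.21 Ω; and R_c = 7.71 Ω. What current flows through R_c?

I ≈ 2.17 mA

Combine the parallel branches: R_p = (1/72.5 + 1/5.21 + 1/7.71)⁻¹ = 2.981 Ω.
V_A by voltage divider: V_A = 38.7 × 2.981/(3.91 + 2.981) = 16.74 mV.
I(R_c) = V_A / R_c = 16.74/7.71 = 2.171 mA.
(Equivalently: I_total = 5.616 mA, then current-divider fraction G_k/ΣG = 0.3867.)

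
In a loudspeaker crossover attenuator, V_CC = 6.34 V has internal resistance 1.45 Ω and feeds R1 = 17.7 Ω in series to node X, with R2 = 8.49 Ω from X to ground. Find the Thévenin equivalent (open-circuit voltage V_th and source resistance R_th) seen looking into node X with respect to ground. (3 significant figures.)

R1' = 1.45 + 17.7 = 19.15 Ω (source resistance + R1).
With X open, the divider is unloaded: V_th = 6.34 × 8.49/27.64 = 1.947 V.
Zeroing V_CC shorts the top of R1' to ground, so R_th = R1' ‖ R2 = 5.882 Ω.

V_th ≈ 1.95 V, R_th ≈ 5.88 Ω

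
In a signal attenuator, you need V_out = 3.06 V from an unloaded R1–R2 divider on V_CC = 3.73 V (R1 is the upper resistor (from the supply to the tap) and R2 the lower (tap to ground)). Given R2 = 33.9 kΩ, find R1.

V_out/V_CC = R2/(R1+R2) = 0.8204.
R1 = R2·(1/k − 1) = 33.9 × 0.2190 = 7.423 kΩ.

R1 ≈ 7.42 kΩ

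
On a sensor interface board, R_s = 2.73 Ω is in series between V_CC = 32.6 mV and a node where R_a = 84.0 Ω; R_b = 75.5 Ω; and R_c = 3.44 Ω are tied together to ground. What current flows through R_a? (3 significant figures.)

Combine the parallel branches: R_p = (1/84.0 + 1/75.5 + 1/3.44)⁻¹ = 3.166 Ω.
Node voltage V_A = V_CC · R_p/(R_s + R_p) = 32.6 × 0.5370 = 17.51 mV.
Branch current I = V_A/R_a = 17.51/84.0 = 0.2084 mA.

I ≈ 0.208 mA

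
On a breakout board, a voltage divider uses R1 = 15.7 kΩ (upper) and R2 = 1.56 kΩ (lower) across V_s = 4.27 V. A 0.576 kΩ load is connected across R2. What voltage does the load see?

V_out ≈ 0.111 V

The load sits in parallel with R2, giving an effective lower resistance R2' = R2·R_L/(R2+R_L) = 0.4207 kΩ.
Then V_out = V_s · R2'/(R1 + R2') = 4.27 × 0.4207/16.12 = 0.1114 V.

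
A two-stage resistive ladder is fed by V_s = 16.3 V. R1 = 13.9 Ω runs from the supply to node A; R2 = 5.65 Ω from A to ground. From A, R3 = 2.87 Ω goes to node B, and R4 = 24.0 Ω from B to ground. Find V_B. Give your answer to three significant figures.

V_B ≈ 3.66 V

The second stage (R3 + R4 = 26.87 Ω) loads node A in parallel with R2.
Effective lower resistance at A: R2 ‖ 26.87 = 4.668 Ω.
V_A = 16.3 × 4.668/(13.9 + 4.668) = 4.098 V.
Stage 2 is unloaded, so V_B = V_A · R4/(R3+R4) = 4.098 × 24.0/26.87 = 3.660 V.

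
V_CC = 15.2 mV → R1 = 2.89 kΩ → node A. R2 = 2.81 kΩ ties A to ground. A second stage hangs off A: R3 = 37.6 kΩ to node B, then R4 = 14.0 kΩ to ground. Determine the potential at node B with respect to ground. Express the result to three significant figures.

The second stage (R3 + R4 = 51.60 kΩ) loads node A in parallel with R2.
Effective lower resistance at A: R2 ‖ 51.60 = 2.665 kΩ.
So V_A = 15.2 × 0.4797 = 7.292 mV.
Stage 2 is unloaded, so V_B = V_A · R4/(R3+R4) = 7.292 × 14.0/51.60 = 1.978 mV.

V_B ≈ 1.98 mV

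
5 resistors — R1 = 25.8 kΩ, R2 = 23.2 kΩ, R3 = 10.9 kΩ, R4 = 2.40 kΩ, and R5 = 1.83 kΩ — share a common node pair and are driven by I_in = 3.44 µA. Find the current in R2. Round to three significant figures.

ΣG = 1/25.8 + 1/23.2 + 1/10.9 + 1/2.40 + 1/1.83 = 1.137.
Current divider: I(R2) = I_in · G_k/ΣG = 3.44 × (0.04310/1.137) = 3.44 × 0.03792 = 0.1304 µA.

I ≈ 0.130 µA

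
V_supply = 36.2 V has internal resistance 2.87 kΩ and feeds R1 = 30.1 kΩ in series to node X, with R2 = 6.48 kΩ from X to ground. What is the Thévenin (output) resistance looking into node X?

R1' = 2.87 + 30.1 = 32.97 kΩ (source resistance + R1).
Looking into X with the source shorted: R_th = R1'·R2/(R1'+R2) = 32.97 × 6.48/39.45 = 5.416 kΩ.

R_th ≈ 5.42 kΩ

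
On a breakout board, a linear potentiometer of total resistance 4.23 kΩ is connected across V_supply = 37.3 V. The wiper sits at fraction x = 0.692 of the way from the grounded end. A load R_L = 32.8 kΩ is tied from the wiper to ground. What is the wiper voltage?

The pot divides into 1.303 kΩ above the wiper and 2.927 kΩ below.
Lower segment in parallel with the load: 2.927 ‖ 32.8 = 2.687 kΩ.
V_out = 37.3 × 2.687/(1.303 + 2.687) = 25.12 V.

V_out ≈ 25.1 V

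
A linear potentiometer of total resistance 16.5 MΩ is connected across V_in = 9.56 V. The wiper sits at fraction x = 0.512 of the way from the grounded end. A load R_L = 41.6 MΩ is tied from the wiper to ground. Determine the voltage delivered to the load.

Split the track: R_lower = x·R_p = 8.448 MΩ, R_upper = (1−x)·R_p = 8.052 MΩ.
R_L loads the lower segment: effective lower R = 7.022 MΩ.
V_out = 9.56 × 7.022/(8.052 + 7.022) = 4.453 V.
(Unloaded: V_out = x·V_in = 4.89 V.)

V_out ≈ 4.45 V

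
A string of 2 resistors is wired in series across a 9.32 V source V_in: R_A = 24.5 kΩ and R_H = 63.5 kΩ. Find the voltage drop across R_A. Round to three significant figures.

V ≈ 2.59 V

Series total: ΣR = 24.5 + 63.5 = 88.00 kΩ.
Voltage divider: V = V_in · (24.50 / 88.00) = 9.32 × 0.2784 = 2.595 V.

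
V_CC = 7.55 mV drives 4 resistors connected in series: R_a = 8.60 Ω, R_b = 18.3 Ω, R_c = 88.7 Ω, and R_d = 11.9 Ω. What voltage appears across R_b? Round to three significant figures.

ΣR = 8.60 + 18.3 + 88.7 + 11.9 = 127.5 Ω.
Voltage divider: V = V_CC · (18.30 / 127.5) = 7.55 × 0.1435 = 1.084 mV.

V ≈ 1.08 mV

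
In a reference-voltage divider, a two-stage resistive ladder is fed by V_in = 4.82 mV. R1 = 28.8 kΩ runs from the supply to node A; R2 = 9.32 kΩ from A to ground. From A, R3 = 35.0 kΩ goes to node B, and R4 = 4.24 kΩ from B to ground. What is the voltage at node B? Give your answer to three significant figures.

The second stage (R3 + R4 = 39.24 kΩ) loads node A in parallel with R2.
R2 ‖ (R3+R4) = 7.531 kΩ.
First divider: V_A = V_in · 7.531/(28.8 + 7.531) = 0.9992 mV.
V_B = V_A × 0.1081 = 0.1080 mV.

V_B ≈ 0.108 mV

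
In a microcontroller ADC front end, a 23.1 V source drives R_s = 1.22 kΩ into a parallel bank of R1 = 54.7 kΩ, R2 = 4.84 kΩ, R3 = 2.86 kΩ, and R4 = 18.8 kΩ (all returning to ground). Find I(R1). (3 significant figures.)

Parallel bank: R_p = 1/(1/54.7 + 1/4.84 + 1/2.86 + 1/18.8) = 1.593 kΩ.
Node voltage V_A = V_supply · R_p/(R_s + R_p) = 23.1 × 0.5663 = 13.08 V.
I(R1) = V_A / R1 = 13.08/54.7 = 0.2392 mA.
(Equivalently: I_total = 8.212 mA, then current-divider fraction G_k/ΣG = 0.02912.)

I ≈ 0.239 mA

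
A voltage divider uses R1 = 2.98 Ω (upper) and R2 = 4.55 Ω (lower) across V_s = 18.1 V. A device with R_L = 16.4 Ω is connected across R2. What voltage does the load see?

First combine the lower leg with the load: R2 ‖ R_L = 3.562 Ω.
Voltage divider with the loaded lower leg: V_out = 18.1 × 3.562/(2.98 + 3.562) = 18.1 × 0.5445 = 9.855 V.

V_out ≈ 9.85 V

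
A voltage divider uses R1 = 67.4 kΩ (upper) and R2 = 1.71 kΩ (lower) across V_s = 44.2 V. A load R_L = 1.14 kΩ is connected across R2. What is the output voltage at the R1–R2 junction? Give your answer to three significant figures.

V_out ≈ 0.444 V

The load sits in parallel with R2, giving an effective lower resistance R2' = R2·R_L/(R2+R_L) = 0.6840 kΩ.
Voltage divider with the loaded lower leg: V_out = 44.2 × 0.6840/(67.4 + 0.6840) = 44.2 × 0.01005 = 0.4441 V.
(Unloaded it would be 1.09 V; the load pulls it down.)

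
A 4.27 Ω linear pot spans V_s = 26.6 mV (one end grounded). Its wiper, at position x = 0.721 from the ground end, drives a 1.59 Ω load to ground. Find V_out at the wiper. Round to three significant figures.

V_out ≈ 12.5 mV

The pot divides into 1.191 Ω above the wiper and 3.079 Ω below.
R_L loads the lower segment: effective lower R = 1.048 Ω.
Then V_out = V_s · 1.048/(1.191 + 1.048) = 12.45 mV.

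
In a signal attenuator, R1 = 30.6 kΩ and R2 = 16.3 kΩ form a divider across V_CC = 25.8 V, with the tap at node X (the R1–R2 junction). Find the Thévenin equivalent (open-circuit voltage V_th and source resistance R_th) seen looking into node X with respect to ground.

With X open, the divider is unloaded: V_th = 25.8 × 16.3/46.90 = 8.967 V.
With V_CC suppressed (replaced by a short), R_th = R1 ‖ R2 = (30.60 × 16.3)/(30.60 + 16.3) = 10.63 kΩ.

V_th ≈ 8.97 V, R_th ≈ 10.6 kΩ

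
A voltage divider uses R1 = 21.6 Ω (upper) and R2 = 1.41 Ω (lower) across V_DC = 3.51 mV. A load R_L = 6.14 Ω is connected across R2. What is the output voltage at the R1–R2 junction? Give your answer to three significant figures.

First combine the lower leg with the load: R2 ‖ R_L = 1.147 Ω.
Then V_out = V_DC · R2'/(R1 + R2') = 3.51 × 1.147/22.75 = 0.1769 mV.
(Unloaded it would be 0.215 mV; the load pulls it down.)

V_out ≈ 0.177 mV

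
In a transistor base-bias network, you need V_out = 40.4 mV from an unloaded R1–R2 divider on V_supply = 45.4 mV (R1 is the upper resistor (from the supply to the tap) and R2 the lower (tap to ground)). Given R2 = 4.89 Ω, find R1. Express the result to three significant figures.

R1 ≈ 0.605 Ω

Required fraction k = V_out/V_supply = 0.8899.
Rearranging, R1 = R2·(1−k)/k = 4.89 × 0.1238 = 0.6052 Ω.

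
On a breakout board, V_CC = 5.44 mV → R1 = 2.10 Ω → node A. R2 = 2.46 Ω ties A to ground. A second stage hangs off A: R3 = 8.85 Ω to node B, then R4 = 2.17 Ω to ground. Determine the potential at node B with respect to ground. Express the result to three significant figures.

Node A sees R2 in parallel with the series input of stage 2, R3 + R4 = 11.02 Ω.
Effective lower resistance at A: R2 ‖ 11.02 = 2.011 Ω.
So V_A = 5.44 × 0.4892 = 2.661 mV.
V_B = V_A × 0.1969 = 0.5240 mV.

V_B ≈ 0.524 mV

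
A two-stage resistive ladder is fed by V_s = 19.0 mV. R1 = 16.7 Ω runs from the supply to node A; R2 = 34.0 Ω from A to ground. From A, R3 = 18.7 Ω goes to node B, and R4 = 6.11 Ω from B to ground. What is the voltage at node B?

V_B ≈ 2.16 mV

The second stage (R3 + R4 = 24.81 Ω) loads node A in parallel with R2.
Effective lower resistance at A: R2 ‖ 24.81 = 14.34 Ω.
First divider: V_A = V_s · 14.34/(16.7 + 14.34) = 8.779 mV.
Stage 2 is unloaded, so V_B = V_A · R4/(R3+R4) = 8.779 × 6.11/24.81 = 2.162 mV.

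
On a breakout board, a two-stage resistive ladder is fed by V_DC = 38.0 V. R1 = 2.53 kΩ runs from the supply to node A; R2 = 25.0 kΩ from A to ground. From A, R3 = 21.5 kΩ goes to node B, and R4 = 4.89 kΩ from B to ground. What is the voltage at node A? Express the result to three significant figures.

Looking into the second stage from A: R3 + R4 = 26.39 kΩ appears in parallel with R2.
Effective lower resistance at A: R2 ‖ 26.39 = 12.84 kΩ.
So V_A = 38.0 × 0.8354 = 31.74 V.

V_A ≈ 31.7 V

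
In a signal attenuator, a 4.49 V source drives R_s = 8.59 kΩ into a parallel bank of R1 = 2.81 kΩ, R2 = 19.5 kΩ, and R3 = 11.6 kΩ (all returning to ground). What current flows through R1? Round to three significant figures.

Equivalent of the parallel group: R_p = 2.027 kΩ.
Node voltage V_A = V_CC · R_p/(R_s + R_p) = 4.49 × 0.1909 = 0.8572 V.
I(R1) = V_A / R1 = 0.8572/2.81 = 0.3051 mA.
(Equivalently: I_total = 0.4229 mA, then current-divider fraction G_k/ΣG = 0.7213.)

I ≈ 0.305 mA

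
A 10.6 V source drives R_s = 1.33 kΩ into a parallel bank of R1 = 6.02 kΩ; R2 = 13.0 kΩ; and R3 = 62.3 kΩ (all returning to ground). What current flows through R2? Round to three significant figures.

I ≈ 0.606 mA

Equivalent of the parallel group: R_p = 3.860 kΩ.
V_A = 10.6 × 3.860/5.190 = 7.883 V.
I(R2) = V_A / R2 = 7.883/13.0 = 0.6064 mA.
(Equivalently: I_total = 2.043 mA, then current-divider fraction G_k/ΣG = 0.2969.)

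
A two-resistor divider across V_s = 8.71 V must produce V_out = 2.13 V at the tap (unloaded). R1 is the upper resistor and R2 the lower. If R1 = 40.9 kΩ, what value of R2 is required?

R2 ≈ 13.2 kΩ

Required fraction k = V_out/V_s = 0.2445.
Rearranging, R2 = R1·k/(1−k) = 40.9 × 0.3237 = 13.24 kΩ.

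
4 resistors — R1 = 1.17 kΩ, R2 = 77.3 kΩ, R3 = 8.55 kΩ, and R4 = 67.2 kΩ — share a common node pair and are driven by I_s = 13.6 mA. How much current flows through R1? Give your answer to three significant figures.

Total conductance ΣG = 1/1.17 + 1/77.3 + 1/8.55 + 1/67.2 = 0.9995 (units of 1/kΩ).
Current divider: I(R1) = I_s · G_k/ΣG = 13.6 × (0.8547/0.9995) = 13.6 × 0.8551 = 11.63 mA.

I ≈ 11.6 mA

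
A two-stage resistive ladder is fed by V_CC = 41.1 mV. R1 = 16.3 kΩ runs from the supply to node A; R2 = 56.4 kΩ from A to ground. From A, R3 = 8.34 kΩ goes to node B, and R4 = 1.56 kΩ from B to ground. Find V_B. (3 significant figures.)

Node A sees R2 in parallel with the series input of stage 2, R3 + R4 = 9.900 kΩ.
R2 ‖ (R3+R4) = 8.422 kΩ.
First divider: V_A = V_CC · 8.422/(16.3 + 8.422) = 14.00 mV.
Then the unloaded second divider: V_B = V_A × R4/(R3+R4) = 14.00 × 0.1576 = 2.206 mV.

V_B ≈ 2.21 mV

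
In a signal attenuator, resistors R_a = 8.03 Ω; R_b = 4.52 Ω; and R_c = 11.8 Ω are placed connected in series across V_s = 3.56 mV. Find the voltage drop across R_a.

ΣR = 8.03 + 4.52 + 11.8 = 24.35 Ω.
V = V_s · R/ΣR = 3.56 × 0.3298 = 1.174 mV.

V ≈ 1.17 mV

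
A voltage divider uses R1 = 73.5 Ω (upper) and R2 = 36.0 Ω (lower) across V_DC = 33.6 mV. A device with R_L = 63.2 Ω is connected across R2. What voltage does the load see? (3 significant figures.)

The load sits in parallel with R2, giving an effective lower resistance R2' = R2·R_L/(R2+R_L) = 22.94 Ω.
Now apply the divider: V_out = 33.6 × 0.2378 = 7.991 mV.
(Unloaded it would be 11.0 mV; the load pulls it down.)

V_out ≈ 7.99 mV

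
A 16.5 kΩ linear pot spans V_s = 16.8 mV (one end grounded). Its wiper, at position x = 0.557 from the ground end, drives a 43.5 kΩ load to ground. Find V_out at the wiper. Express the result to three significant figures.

V_out ≈ 8.56 mV

The pot divides into 7.309 kΩ above the wiper and 9.191 kΩ below.
R_L loads the lower segment: effective lower R = 7.587 kΩ.
V_out = 16.8 × 7.587/(7.309 + 7.587) = 8.557 mV.
(Unloaded: V_out = x·V_s = 9.36 mV.)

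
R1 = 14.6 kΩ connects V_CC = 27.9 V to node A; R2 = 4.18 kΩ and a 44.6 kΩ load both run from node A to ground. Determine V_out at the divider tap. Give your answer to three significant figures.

First combine the lower leg with the load: R2 ‖ R_L = 3.822 kΩ.
Voltage divider with the loaded lower leg: V_out = 27.9 × 3.822/(14.6 + 3.822) = 27.9 × 0.2075 = 5.788 V.

V_out ≈ 5.79 V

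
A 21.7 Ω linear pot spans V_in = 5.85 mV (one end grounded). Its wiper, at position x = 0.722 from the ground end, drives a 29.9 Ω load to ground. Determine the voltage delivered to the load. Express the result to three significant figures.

Lower segment x·R_p = 15.67 Ω; upper segment (1−x)·R_p = 6.033 Ω.
R_L loads the lower segment: effective lower R = 10.28 Ω.
V_out = 5.85 × 10.28/(6.033 + 10.28) = 3.687 mV.
(Unloaded: V_out = x·V_in = 4.22 mV.)

V_out ≈ 3.69 mV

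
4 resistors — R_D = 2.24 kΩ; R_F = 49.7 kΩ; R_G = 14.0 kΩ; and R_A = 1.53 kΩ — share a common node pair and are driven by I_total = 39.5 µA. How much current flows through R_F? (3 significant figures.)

Total conductance ΣG = 1/2.24 + 1/49.7 + 1/14.0 + 1/1.53 = 1.192 (units of 1/kΩ).
Current divider: I(R_F) = I_total · G_k/ΣG = 39.5 × (0.02012/1.192) = 39.5 × 0.01689 = 0.6670 µA.

I ≈ 0.667 µA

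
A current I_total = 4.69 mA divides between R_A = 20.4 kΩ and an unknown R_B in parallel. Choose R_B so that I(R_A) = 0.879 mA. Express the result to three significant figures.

Two-branch current divider: I_A = I_total · R_B/(R_A + R_B).
With f = 0.1874, R_B = R_A · f/(1−f) = 20.4 × 0.2306 = 4.705 kΩ.

R_B ≈ 4.71 kΩ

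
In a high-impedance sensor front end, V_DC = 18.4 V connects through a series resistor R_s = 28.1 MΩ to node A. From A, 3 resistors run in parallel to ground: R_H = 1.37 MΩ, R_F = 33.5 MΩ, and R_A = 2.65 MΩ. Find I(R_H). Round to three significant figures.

Parallel bank: R_p = 1/(1/1.37 + 1/33.5 + 1/2.65) = 0.8794 MΩ.
V_A by voltage divider: V_A = 18.4 × 0.8794/(28.1 + 0.8794) = 0.5584 V.
I(R_H) = V_A / R_H = 0.5584/1.37 = 0.4076 µA.

I ≈ 0.408 µA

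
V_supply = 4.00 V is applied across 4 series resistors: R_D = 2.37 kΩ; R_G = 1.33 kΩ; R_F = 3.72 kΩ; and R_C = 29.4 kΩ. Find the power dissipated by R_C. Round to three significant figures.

P ≈ 0.347 mW

Series current I = V_supply/ΣR = 4.00/36.82 = 0.1086 mA.
P = I²R = 0.01180 × 29.4 = 0.3470 mW.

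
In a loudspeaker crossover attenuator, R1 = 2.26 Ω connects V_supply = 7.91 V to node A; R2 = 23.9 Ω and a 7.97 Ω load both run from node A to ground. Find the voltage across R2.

R2 ‖ R_L = (23.9 × 7.97)/(23.9 + 7.97) = 5.977 Ω.
Then V_out = V_supply · R2'/(R1 + R2') = 7.91 × 5.977/8.237 = 5.740 V.

V_out ≈ 5.74 V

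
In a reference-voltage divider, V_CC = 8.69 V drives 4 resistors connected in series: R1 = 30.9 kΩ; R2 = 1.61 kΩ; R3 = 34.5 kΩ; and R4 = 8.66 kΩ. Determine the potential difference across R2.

Total series resistance ΣR = 30.9 + 1.61 + 34.5 + 8.66 = 75.67 kΩ.
Voltage divider: V = V_CC · (1.610 / 75.67) = 8.69 × 0.02128 = 0.1849 V.

V ≈ 0.185 V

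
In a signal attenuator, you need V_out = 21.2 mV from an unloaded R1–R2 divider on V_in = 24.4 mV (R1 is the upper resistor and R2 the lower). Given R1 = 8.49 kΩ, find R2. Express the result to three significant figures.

V_out/V_in = R2/(R1+R2) = 0.8689.
Rearranging, R2 = R1·k/(1−k) = 8.49 × 6.625 = 56.25 kΩ.

R2 ≈ 56.2 kΩ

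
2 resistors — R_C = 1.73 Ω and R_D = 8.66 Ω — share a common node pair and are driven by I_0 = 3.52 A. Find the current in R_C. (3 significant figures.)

I ≈ 2.93 A

Two-branch current divider: I_k = I_0 · R_other/(R_1 + R_2).
I(R_C) = 3.52 × 8.66/(1.73 + 8.66) = 3.52 × 0.8335 = 2.934 A.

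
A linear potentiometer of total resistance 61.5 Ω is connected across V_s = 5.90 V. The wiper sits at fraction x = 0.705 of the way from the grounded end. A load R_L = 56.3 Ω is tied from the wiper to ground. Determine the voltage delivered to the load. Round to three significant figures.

Lower segment x·R_p = 43.36 Ω; upper segment (1−x)·R_p = 18.14 Ω.
R_L loads the lower segment: effective lower R = 24.49 Ω.
V_out = 5.90 × 24.49/(18.14 + 24.49) = 3.389 V.

V_out ≈ 3.39 V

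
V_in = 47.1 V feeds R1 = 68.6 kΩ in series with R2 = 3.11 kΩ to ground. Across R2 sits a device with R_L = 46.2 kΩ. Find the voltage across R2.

First combine the lower leg with the load: R2 ‖ R_L = 2.914 kΩ.
Now apply the divider: V_out = 47.1 × 0.04075 = 1.919 V.

V_out ≈ 1.92 V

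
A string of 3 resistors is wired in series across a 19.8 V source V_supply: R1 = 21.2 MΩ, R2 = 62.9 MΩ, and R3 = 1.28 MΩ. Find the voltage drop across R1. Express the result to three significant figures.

V ≈ 4.92 V

Series total: ΣR = 21.2 + 62.9 + 1.28 = 85.38 MΩ.
Voltage divider: V = V_supply · (21.20 / 85.38) = 19.8 × 0.2483 = 4.916 V.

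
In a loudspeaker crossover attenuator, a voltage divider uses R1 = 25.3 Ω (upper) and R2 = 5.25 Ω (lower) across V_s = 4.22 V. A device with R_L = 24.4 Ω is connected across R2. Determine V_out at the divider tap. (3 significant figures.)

The load sits in parallel with R2, giving an effective lower resistance R2' = R2·R_L/(R2+R_L) = 4.320 Ω.
Now apply the divider: V_out = 4.22 × 0.1459 = 0.6155 V.
(Unloaded it would be 0.725 V; the load pulls it down.)

V_out ≈ 0.616 V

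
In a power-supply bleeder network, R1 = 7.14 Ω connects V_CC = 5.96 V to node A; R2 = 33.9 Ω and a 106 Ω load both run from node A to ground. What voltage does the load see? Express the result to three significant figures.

V_out ≈ 4.66 V

First combine the lower leg with the load: R2 ‖ R_L = 25.69 Ω.
Then V_out = V_CC · R2'/(R1 + R2') = 5.96 × 25.69/32.83 = 4.664 V.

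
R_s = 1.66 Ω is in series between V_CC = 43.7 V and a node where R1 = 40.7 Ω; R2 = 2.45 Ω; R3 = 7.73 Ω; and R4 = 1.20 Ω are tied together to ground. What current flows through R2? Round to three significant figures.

I ≈ 5.38 A

Parallel bank: R_p = 1/(1/40.7 + 1/2.45 + 1/7.73 + 1/1.20) = 0.7166 Ω.
Node voltage V_A = V_CC · R_p/(R_s + R_p) = 43.7 × 0.3015 = 13.18 V.
I(R2) = V_A / R2 = 13.18/2.45 = 5.378 A.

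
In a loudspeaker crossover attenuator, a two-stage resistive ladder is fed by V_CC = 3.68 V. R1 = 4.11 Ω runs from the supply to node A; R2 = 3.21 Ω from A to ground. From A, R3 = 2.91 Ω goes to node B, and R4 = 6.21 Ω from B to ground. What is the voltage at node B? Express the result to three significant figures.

V_B ≈ 0.918 V

Looking into the second stage from A: R3 + R4 = 9.120 Ω appears in parallel with R2.
R2 ‖ (R3+R4) = 2.374 Ω.
First divider: V_A = V_CC · 2.374/(4.11 + 2.374) = 1.347 V.
Stage 2 is unloaded, so V_B = V_A · R4/(R3+R4) = 1.347 × 6.21/9.120 = 0.9175 V.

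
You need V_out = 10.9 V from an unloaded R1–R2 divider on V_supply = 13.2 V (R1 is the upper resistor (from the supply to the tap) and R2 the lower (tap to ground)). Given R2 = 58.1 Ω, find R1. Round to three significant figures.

The divider ratio is R2/(R1+R2) = 10.9/13.2 = 0.8258.
So R1 = R2 · (V_supply/V_out − 1) = 58.1 × (13.2/10.9 − 1) = 58.1 × 0.2110 = 12.26 Ω.

R1 ≈ 12.3 Ω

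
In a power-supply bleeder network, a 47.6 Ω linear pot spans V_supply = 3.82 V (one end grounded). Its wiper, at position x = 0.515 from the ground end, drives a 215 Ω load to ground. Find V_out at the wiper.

Lower segment x·R_p = 24.51 Ω; upper segment (1−x)·R_p = 23.09 Ω.
Lower segment in parallel with the load: 24.51 ‖ 215 = 22.01 Ω.
V_out = 3.82 × 22.01/(23.09 + 22.01) = 1.864 V.

V_out ≈ 1.86 V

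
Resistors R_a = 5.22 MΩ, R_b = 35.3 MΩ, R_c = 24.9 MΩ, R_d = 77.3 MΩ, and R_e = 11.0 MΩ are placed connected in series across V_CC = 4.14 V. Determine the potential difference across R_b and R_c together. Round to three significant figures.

V ≈ 1.62 V

ΣR = 5.22 + 35.3 + 24.9 + 77.3 + 11.0 = 153.7 MΩ.
R_{R_b..R_c} = 35.3 + 24.9 = 60.20 MΩ.
By the voltage-divider rule, V = 4.14 × 60.20/153.7 = 1.621 V.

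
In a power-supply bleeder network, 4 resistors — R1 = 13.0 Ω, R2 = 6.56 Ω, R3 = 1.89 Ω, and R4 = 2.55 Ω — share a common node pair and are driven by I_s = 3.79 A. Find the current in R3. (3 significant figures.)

I ≈ 1.74 A

Total conductance ΣG = 1/13.0 + 1/6.56 + 1/1.89 + 1/2.55 = 1.151 (units of 1/Ω).
By the current-divider rule, I = I_s · G_k/ΣG = 3.79 × 0.4598 = 1.743 A.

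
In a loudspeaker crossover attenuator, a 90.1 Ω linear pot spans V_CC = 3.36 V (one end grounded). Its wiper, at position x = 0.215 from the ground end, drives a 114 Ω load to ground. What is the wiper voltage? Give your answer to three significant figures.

V_out ≈ 0.637 V

Split the track: R_lower = x·R_p = 19.37 Ω, R_upper = (1−x)·R_p = 70.73 Ω.
R_L loads the lower segment: effective lower R = 16.56 Ω.
V_out = 3.36 × 16.56/(70.73 + 16.56) = 0.6374 V.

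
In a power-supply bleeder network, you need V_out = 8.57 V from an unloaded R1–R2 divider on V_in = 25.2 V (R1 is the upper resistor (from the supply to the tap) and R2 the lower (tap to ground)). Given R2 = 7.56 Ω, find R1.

R1 ≈ 14.7 Ω

V_out/V_in = R2/(R1+R2) = 0.3401.
R1 = R2·(1/k − 1) = 7.56 × 1.940 = 14.67 Ω.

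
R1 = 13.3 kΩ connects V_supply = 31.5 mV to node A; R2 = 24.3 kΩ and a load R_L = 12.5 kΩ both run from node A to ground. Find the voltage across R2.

R2 ‖ R_L = (24.3 × 12.5)/(24.3 + 12.5) = 8.254 kΩ.
Voltage divider with the loaded lower leg: V_out = 31.5 × 8.254/(13.3 + 8.254) = 31.5 × 0.3829 = 12.06 mV.
(Unloaded it would be 20.4 mV; the load pulls it down.)

V_out ≈ 12.1 mV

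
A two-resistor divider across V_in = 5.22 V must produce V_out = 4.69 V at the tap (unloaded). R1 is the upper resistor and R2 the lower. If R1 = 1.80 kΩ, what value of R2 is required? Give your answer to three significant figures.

V_out/V_in = R2/(R1+R2) = 0.8985.
R2 = R1 · 0.8985/(1 − 0.8985) = 15.93 kΩ.

R2 ≈ 15.9 kΩ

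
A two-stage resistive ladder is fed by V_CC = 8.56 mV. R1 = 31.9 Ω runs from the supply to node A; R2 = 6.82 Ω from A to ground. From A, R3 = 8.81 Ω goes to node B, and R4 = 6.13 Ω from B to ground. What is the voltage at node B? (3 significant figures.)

V_B ≈ 0.450 mV

Node A sees R2 in parallel with the series input of stage 2, R3 + R4 = 14.94 Ω.
R2 ‖ (R3+R4) = 4.682 Ω.
First divider: V_A = V_CC · 4.682/(31.9 + 4.682) = 1.096 mV.
Then the unloaded second divider: V_B = V_A × R4/(R3+R4) = 1.096 × 0.4103 = 0.4496 mV.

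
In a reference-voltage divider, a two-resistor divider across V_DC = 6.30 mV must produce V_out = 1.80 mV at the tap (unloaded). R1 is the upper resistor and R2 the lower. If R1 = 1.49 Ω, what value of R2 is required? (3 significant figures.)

The divider ratio is R2/(R1+R2) = 1.80/6.30 = 0.2857.
R2 = R1 · 0.2857/(1 − 0.2857) = 0.5960 Ω.

R2 ≈ 0.596 Ω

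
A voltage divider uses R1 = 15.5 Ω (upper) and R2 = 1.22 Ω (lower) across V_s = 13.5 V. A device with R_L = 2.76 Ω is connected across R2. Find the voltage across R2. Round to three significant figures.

R2 ‖ R_L = (1.22 × 2.76)/(1.22 + 2.76) = 0.8460 Ω.
Then V_out = V_s · R2'/(R1 + R2') = 13.5 × 0.8460/16.35 = 0.6987 V.
(Unloaded it would be 0.985 V; the load pulls it down.)

V_out ≈ 0.699 V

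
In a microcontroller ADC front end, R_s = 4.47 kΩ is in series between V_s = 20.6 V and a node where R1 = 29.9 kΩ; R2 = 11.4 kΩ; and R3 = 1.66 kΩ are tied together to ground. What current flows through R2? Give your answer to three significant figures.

Combine the parallel branches: R_p = (1/29.9 + 1/11.4 + 1/1.66)⁻¹ = 1.382 kΩ.
V_A = 20.6 × 1.382/5.852 = 4.865 V.
Branch current I = V_A/R2 = 4.865/11.4 = 0.4267 mA.

I ≈ 0.427 mA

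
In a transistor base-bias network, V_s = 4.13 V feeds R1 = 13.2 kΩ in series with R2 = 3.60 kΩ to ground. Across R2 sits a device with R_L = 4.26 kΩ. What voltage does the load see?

R2 ‖ R_L = (3.60 × 4.26)/(3.60 + 4.26) = 1.951 kΩ.
Then V_out = V_s · R2'/(R1 + R2') = 4.13 × 1.951/15.15 = 0.5319 V.

V_out ≈ 0.532 V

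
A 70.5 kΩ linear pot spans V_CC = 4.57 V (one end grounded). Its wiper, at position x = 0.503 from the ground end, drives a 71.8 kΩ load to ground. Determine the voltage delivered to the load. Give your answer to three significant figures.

V_out ≈ 1.85 V

Lower segment x·R_p = 35.46 kΩ; upper segment (1−x)·R_p = 35.04 kΩ.
(x·R_p) ‖ R_L = 23.74 kΩ.
Loaded-divider output: V_out = 4.57 × 0.4039 = 1.846 V.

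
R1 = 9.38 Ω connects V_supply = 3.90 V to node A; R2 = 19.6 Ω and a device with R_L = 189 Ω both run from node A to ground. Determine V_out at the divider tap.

The load sits in parallel with R2, giving an effective lower resistance R2' = R2·R_L/(R2+R_L) = 17.76 Ω.
Then V_out = V_supply · R2'/(R1 + R2') = 3.90 × 17.76/27.14 = 2.552 V.
(Unloaded it would be 2.64 V; the load pulls it down.)

V_out ≈ 2.55 V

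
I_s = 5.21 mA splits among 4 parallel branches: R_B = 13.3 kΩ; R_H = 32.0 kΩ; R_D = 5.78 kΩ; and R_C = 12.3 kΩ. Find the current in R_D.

I ≈ 2.50 mA

ΣG = 1/13.3 + 1/32.0 + 1/5.78 + 1/12.3 = 0.3607.
Current divider: I(R_D) = I_s · G_k/ΣG = 5.21 × (0.1730/0.3607) = 5.21 × 0.4796 = 2.499 mA.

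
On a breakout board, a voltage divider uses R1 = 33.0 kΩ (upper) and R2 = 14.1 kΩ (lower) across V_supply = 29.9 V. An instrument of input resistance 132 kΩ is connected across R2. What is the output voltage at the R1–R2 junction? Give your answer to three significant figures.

R2 ‖ R_L = (14.1 × 132)/(14.1 + 132) = 12.74 kΩ.
Then V_out = V_supply · R2'/(R1 + R2') = 29.9 × 12.74/45.74 = 8.328 V.

V_out ≈ 8.33 V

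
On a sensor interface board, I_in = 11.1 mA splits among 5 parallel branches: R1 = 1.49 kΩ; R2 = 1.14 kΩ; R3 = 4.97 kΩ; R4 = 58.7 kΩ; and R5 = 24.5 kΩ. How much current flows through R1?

I ≈ 4.12 mA

Total conductance ΣG = 1/1.49 + 1/1.14 + 1/4.97 + 1/58.7 + 1/24.5 = 1.807 (units of 1/kΩ).
R1 takes the fraction G_k/ΣG = 0.6711/1.807 = 0.3713, so I = 11.1 × 0.3713 = 4.122 mA.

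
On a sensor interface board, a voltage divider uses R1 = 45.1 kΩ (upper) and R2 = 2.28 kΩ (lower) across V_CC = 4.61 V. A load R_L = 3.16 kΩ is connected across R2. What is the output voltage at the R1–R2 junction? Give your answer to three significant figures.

The load sits in parallel with R2, giving an effective lower resistance R2' = R2·R_L/(R2+R_L) = 1.324 kΩ.
Then V_out = V_CC · R2'/(R1 + R2') = 4.61 × 1.324/46.42 = 0.1315 V.
(Unloaded it would be 0.222 V; the load pulls it down.)

V_out ≈ 0.132 V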